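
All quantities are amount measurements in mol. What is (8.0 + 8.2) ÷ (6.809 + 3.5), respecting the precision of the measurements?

8.0 + 8.2 = 16.2, limited to 1 d.p. → 3 s.f.; 6.809 + 3.5 = 10.309, limited to 1 d.p. → 3 s.f.
Carrying full precision, 16.2 ÷ 10.309 = 1.57144242895…; keep min(3, 3) = 3 s.f.
Rounded to 3 significant figures: 1.57.

1.57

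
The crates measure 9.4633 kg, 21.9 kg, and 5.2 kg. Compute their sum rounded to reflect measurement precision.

36.6 kg

9.4633 kg + 21.9 kg + 5.2 kg = 36.5633 kg.
Addition/subtraction keeps the fewest decimal places: 9.4633 → 4 decimal places, 21.9 → 1 decimal place, 5.2 → 1 decimal place; limit is 1.
Rounded to 1 decimal place: 36.6 kg.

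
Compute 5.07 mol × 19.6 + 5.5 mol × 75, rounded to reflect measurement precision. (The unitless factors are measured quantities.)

5.07 × 19.6 = 99.372 → 99.4 mol (3 s.f., last digit at the 10^-1 place).
5.5 × 75 = 412.5 → 4.1 × 10^2 mol (2 s.f., last digit at the 10^1 place).
Sum: 511.872 mol; keep the coarser place, 10^1.
Result: 5.1 × 10^2 mol.

5.1 × 10^2 mol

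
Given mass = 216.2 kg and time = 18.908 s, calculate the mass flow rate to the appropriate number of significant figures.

mass flow rate = 216.2 kg ÷ 18.908 s = 11.4343135181… kg/s.
216.2 has 4 significant figures; 18.908 has 5.
Division/multiplication keeps the fewest: 4 significant figures.
Rounded: 11.43 kg/s.

11.43 kg/s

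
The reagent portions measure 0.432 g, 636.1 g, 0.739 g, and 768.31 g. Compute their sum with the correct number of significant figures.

0.432 g + 636.1 g + 0.739 g + 768.31 g = 1405.581 g.
Addition/subtraction keeps the fewest decimal places: 0.432 → 3 decimal places, 636.1 → 1 decimal place, 0.739 → 3 decimal places, 768.31 → 2 decimal places; limit is 1.
Rounded to 1 decimal place: 1405.6 g.

1405.6 g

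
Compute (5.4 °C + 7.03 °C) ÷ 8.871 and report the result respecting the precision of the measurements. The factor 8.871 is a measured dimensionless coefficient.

1.40 °C

5.4 °C + 7.03 °C = 12.43 °C; the sum is limited to 1 decimal place (3 s.f.).
Carrying full precision, 12.43 ÷ 8.871 = 1.40119490475… °C; 8.871 has 4 s.f., so the result keeps min(3, 4) = 3 s.f.
Rounded to 3 significant figures: 1.40 °C.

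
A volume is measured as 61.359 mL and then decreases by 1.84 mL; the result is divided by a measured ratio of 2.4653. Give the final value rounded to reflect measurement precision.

24.14 mL

61.359 mL − 1.84 mL = 59.519 mL; the difference is limited to 2 decimal places (4 s.f.).
Carrying full precision, 59.519 ÷ 2.4653 = 24.1427006855… mL; 2.4653 has 5 s.f., so the result keeps min(4, 5) = 4 s.f.
Rounded to 4 significant figures: 24.14 mL.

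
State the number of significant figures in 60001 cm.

60001: zeros between nonzero digits are significant.

5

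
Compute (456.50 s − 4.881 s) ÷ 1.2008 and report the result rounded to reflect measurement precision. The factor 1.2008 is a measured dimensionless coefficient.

376.10 s

456.50 s − 4.881 s = 451.619 s; the difference is limited to 2 decimal places (5 s.f.).
Carrying full precision, 451.619 ÷ 1.2008 = 376.098434377… s; 1.2008 has 5 s.f., so the result keeps min(5, 5) = 5 s.f.
Rounded to 5 significant figures: 376.10 s.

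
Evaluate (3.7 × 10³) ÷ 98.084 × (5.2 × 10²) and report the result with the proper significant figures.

(3.7 × 10³) ÷ 98.084 × (5.2 × 10²) = 19615.8394845…
Multiplication/division keeps the fewest significant figures: 3.7 × 10³ → 2 s.f., 98.084 → 5 s.f., 5.2 × 10² → 2 s.f.; limit is 2.
Rounded to 2 significant figures: 2.0 × 10⁴.

2.0 × 10⁴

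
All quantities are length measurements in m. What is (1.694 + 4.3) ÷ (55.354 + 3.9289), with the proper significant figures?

1.694 + 4.3 = 5.994, limited to 1 d.p. → 2 s.f.; 55.354 + 3.9289 = 59.2829, limited to 3 d.p. → 5 s.f.
Carrying full precision, 5.994 ÷ 59.2829 = 0.101108414062…; keep min(2, 5) = 2 s.f.
Rounded to 2 significant figures: 0.10.

0.10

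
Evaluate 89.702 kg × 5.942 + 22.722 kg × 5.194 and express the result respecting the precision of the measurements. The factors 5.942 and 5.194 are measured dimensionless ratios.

89.702 × 5.942 = 533.009284 → 533.0 kg (4 s.f., last digit at the 10^-1 place).
22.722 × 5.194 = 118.018068 → 1.180 × 10^2 kg (4 s.f., last digit at the 10^-1 place).
Sum: 651.027352 kg; keep the coarser place, 10^-1.
Result: 651.0 kg.

651.0 kg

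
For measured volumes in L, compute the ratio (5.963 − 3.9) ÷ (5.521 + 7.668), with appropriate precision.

1.6 × 10⁻¹

5.963 − 3.9 = 2.063, limited to 1 d.p. → 2 s.f.; 5.521 + 7.668 = 13.189, limited to 3 d.p. → 5 s.f.
Carrying full precision, 2.063 ÷ 13.189 = 0.156418227311…; keep min(2, 5) = 2 s.f.
Rounded to 2 significant figures: 1.6 × 10⁻¹.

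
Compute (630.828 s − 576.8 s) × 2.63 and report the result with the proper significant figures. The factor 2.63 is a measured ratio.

142 s

630.828 s − 576.8 s = 54.028 s; the difference is limited to 1 decimal place (3 s.f.).
Carrying full precision, 54.028 × 2.63 = 142.09364 s; 2.63 has 3 s.f., so the result keeps min(3, 3) = 3 s.f.
Rounded to 3 significant figures: 142 s.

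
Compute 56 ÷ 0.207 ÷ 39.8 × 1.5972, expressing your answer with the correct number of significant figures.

56 ÷ 0.207 ÷ 39.8 × 1.5972 = 10.8566018498…
Multiplication/division keeps the fewest significant figures: 56 → 2 s.f., 0.207 → 3 s.f., 39.8 → 3 s.f., 1.5972 → 5 s.f.; limit is 2.
Rounded to 2 significant figures: 11.

11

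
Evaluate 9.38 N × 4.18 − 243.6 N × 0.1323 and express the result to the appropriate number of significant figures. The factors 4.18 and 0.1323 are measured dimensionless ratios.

9.38 × 4.18 = 39.2084 → 39.2 N (3 s.f., last digit at the 10^-1 place).
243.6 × 0.1323 = 32.22828 → 32.23 N (4 s.f., last digit at the 10^-2 place).
Difference: 6.98012 N; keep the coarser place, 10^-1.
Result: 7.0 N.

7.0 N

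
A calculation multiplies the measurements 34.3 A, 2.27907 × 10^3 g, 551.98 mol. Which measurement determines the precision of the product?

34.3 A

34.3 A → 3 s.f.; 2.27907 × 10^3 g → 6 s.f.; 551.98 mol → 5 s.f.
The fewest is 3 significant figures, from 34.3 A.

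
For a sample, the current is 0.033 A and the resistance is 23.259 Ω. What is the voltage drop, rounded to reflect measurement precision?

0.77 V

voltage drop = 0.033 A × 23.259 Ω = 0.767547 V.
0.033 has 2 significant figures; 23.259 has 5.
Division/multiplication keeps the fewest: 2 significant figures.
Rounded: 0.77 V.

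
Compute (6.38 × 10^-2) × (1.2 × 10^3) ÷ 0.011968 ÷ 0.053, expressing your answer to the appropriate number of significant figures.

1.2 × 10^5

(6.38 × 10^-2) × (1.2 × 10^3) ÷ 0.011968 ÷ 0.053 = 120699.223085…
Multiplication/division keeps the fewest significant figures: 6.38 × 10^-2 → 3 s.f., 1.2 × 10^3 → 2 s.f., 0.011968 → 5 s.f., 0.053 → 2 s.f.; limit is 2.
Rounded to 2 significant figures: 1.2 × 10^5.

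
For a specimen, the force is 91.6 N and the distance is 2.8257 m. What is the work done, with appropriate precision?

259 J

work done = 91.6 N × 2.8257 m = 258.83412 J.
91.6 has 3 significant figures; 2.8257 has 5.
Division/multiplication keeps the fewest: 3 significant figures.
Rounded: 259 J.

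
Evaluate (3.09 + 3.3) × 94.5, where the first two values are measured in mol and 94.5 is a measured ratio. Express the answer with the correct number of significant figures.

3.09 mol + 3.3 mol = 6.39 mol; the sum is limited to 1 decimal place (2 s.f.).
Carrying full precision, 6.39 × 94.5 = 603.855 mol; 94.5 has 3 s.f., so the result keeps min(2, 3) = 2 s.f.
Rounded to 2 significant figures: 6.0 × 10² mol.

6.0 × 10² mol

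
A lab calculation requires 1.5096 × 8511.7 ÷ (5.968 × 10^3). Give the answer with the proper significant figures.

2.153

1.5096 × 8511.7 ÷ (5.968 × 10^3) = 2.15302652815…
Multiplication/division keeps the fewest significant figures: 1.5096 → 5 s.f., 8511.7 → 5 s.f., 5.968 × 10^3 → 4 s.f.; limit is 4.
Rounded to 4 significant figures: 2.153.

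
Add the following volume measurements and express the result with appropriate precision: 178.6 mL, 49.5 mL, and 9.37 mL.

178.6 mL + 49.5 mL + 9.37 mL = 237.47 mL.
Addition/subtraction keeps the fewest decimal places: 178.6 → 1 decimal place, 49.5 → 1 decimal place, 9.37 → 2 decimal places; limit is 1.
Rounded to 1 decimal place: 237.5 mL.

237.5 mL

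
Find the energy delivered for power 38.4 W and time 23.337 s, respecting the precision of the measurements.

energy delivered = 38.4 W × 23.337 s = 896.1408 J.
38.4 has 3 significant figures; 23.337 has 5.
Division/multiplication keeps the fewest: 3 significant figures.
Rounded: 896 J.

896 J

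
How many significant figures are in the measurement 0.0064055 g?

0.0064055: leading zeros are not significant; zeros between nonzero digits are significant.

5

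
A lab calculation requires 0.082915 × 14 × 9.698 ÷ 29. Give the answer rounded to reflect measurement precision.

3.9 × 10⁻¹

0.082915 × 14 × 9.698 ÷ 29 = 0.388190875172…
Multiplication/division keeps the fewest significant figures: 0.082915 → 5 s.f., 14 → 2 s.f., 9.698 → 4 s.f., 29 → 2 s.f.; limit is 2.
Rounded to 2 significant figures: 3.9 × 10⁻¹.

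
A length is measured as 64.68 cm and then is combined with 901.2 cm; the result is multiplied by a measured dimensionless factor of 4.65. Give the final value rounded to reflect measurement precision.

64.68 cm + 901.2 cm = 965.88 cm; the sum is limited to 1 decimal place (4 s.f.).
Carrying full precision, 965.88 × 4.65 = 4491.342 cm; 4.65 has 3 s.f., so the result keeps min(4, 3) = 3 s.f.
Rounded to 3 significant figures: 4.49 × 10³ cm.

4.49 × 10³ cm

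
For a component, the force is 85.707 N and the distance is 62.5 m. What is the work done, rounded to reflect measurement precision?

work done = 85.707 N × 62.5 m = 5356.6875 J.
85.707 has 5 significant figures; 62.5 has 3.
Division/multiplication keeps the fewest: 3 significant figures.
Rounded: 5.36 × 10^3 J.

5.36 × 10^3 J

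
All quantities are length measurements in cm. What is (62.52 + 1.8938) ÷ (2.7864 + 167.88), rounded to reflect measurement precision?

0.3774

62.52 + 1.8938 = 64.4138, limited to 2 d.p. → 4 s.f.; 2.7864 + 167.88 = 170.6664, limited to 2 d.p. → 5 s.f.
Carrying full precision, 64.4138 ÷ 170.6664 = 0.377425199102…; keep min(4, 5) = 4 s.f.
Rounded to 4 significant figures: 0.3774.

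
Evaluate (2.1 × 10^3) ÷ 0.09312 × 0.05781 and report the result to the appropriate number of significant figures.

1.3 × 10^3

(2.1 × 10^3) ÷ 0.09312 × 0.05781 = 1303.70489691…
Multiplication/division keeps the fewest significant figures: 2.1 × 10^3 → 2 s.f., 0.09312 → 4 s.f., 0.05781 → 4 s.f.; limit is 2.
Rounded to 2 significant figures: 1.3 × 10^3.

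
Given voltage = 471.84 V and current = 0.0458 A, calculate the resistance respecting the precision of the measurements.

resistance = 471.84 V ÷ 0.0458 A = 10302.1834061… Ω.
471.84 has 5 significant figures; 0.0458 has 3.
Division/multiplication keeps the fewest: 3 significant figures.
Rounded: 1.03 × 10^4 Ω.

1.03 × 10^4 Ω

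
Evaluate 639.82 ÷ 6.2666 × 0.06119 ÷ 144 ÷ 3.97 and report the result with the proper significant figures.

1.09 × 10⁻²

639.82 ÷ 6.2666 × 0.06119 ÷ 144 ÷ 3.97 = 0.0109283171827…
Multiplication/division keeps the fewest significant figures: 639.82 → 5 s.f., 6.2666 → 5 s.f., 0.06119 → 4 s.f., 144 → 3 s.f., 3.97 → 3 s.f.; limit is 3.
Rounded to 3 significant figures: 1.09 × 10⁻².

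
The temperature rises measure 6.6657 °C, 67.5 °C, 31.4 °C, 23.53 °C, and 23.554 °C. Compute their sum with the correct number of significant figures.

6.6657 °C + 67.5 °C + 31.4 °C + 23.53 °C + 23.554 °C = 152.6497 °C.
Addition/subtraction keeps the fewest decimal places: 6.6657 → 4 decimal places, 67.5 → 1 decimal place, 31.4 → 1 decimal place, 23.53 → 2 decimal places, 23.554 → 3 decimal places; limit is 1.
Rounded to 1 decimal place: 152.6 °C.

152.6 °C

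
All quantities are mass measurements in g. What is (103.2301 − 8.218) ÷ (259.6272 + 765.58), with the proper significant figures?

0.092676

103.2301 − 8.218 = 95.0121, limited to 3 d.p. → 5 s.f.; 259.6272 + 765.58 = 1025.2072, limited to 2 d.p. → 6 s.f.
Carrying full precision, 95.0121 ÷ 1025.2072 = 0.0926759975935…; keep min(5, 6) = 5 s.f.
Rounded to 5 significant figures: 0.092676.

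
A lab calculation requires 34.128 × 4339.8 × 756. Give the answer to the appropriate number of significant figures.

34.128 × 4339.8 × 756 = 111970172.966…
Multiplication/division keeps the fewest significant figures: 34.128 → 5 s.f., 4339.8 → 5 s.f., 756 → 3 s.f.; limit is 3.
Rounded to 3 significant figures: 1.12 × 10^8.

1.12 × 10^8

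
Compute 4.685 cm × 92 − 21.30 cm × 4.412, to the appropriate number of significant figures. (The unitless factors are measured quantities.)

3.4 × 10^2 cm

4.685 × 92 = 431.02 → 4.3 × 10^2 cm (2 s.f., last digit at the 10^1 place).
21.30 × 4.412 = 93.9756 → 93.98 cm (4 s.f., last digit at the 10^-2 place).
Difference: 337.0444 cm; keep the coarser place, 10^1.
Result: 3.4 × 10^2 cm.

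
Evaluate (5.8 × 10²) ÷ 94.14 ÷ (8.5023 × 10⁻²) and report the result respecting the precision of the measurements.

(5.8 × 10²) ÷ 94.14 ÷ (8.5023 × 10⁻²) = 72.4631776551…
Multiplication/division keeps the fewest significant figures: 5.8 × 10² → 2 s.f., 94.14 → 4 s.f., 8.5023 × 10⁻² → 5 s.f.; limit is 2.
Rounded to 2 significant figures: 72.

72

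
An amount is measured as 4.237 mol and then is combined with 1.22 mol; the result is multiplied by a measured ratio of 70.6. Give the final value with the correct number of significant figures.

4.237 mol + 1.22 mol = 5.457 mol; the sum is limited to 2 decimal places (3 s.f.).
Carrying full precision, 5.457 × 70.6 = 385.2642 mol; 70.6 has 3 s.f., so the result keeps min(3, 3) = 3 s.f.
Rounded to 3 significant figures: 385 mol.

385 mol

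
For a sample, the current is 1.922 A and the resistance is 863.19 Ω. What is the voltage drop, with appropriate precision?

voltage drop = 1.922 A × 863.19 Ω = 1659.05118 V.
1.922 has 4 significant figures; 863.19 has 5.
Division/multiplication keeps the fewest: 4 significant figures.
Rounded: 1659 V.

1659 V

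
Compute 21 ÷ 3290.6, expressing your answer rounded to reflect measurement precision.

21 ÷ 3290.6 = 0.00638181486659…
Multiplication/division keeps the fewest significant figures: 21 → 2 s.f., 3290.6 → 5 s.f.; limit is 2.
Rounded to 2 significant figures: 0.0064.

0.0064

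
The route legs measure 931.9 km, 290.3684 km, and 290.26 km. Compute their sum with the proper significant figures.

1512.5 km

931.9 km + 290.3684 km + 290.26 km = 1512.5284 km.
Addition/subtraction keeps the fewest decimal places: 931.9 → 1 decimal place, 290.3684 → 4 decimal places, 290.26 → 2 decimal places; limit is 1.
Rounded to 1 decimal place: 1512.5 km.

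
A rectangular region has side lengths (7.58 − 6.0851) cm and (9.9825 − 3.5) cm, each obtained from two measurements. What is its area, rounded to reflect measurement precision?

7.58 − 6.0851 = 1.4949, limited to 2 d.p. → 3 s.f.; 9.9825 − 3.5 = 6.4825, limited to 1 d.p. → 2 s.f.
Carrying full precision, 1.4949 × 6.4825 = 9.69068925; keep min(3, 2) = 2 s.f.
Rounded to 2 significant figures: 9.7 cm².

9.7 cm²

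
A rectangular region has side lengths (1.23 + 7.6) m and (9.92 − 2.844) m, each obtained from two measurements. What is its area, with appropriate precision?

62 m²

1.23 + 7.6 = 8.83, limited to 1 d.p. → 2 s.f.; 9.92 − 2.844 = 7.076, limited to 2 d.p. → 3 s.f.
Carrying full precision, 8.83 × 7.076 = 62.48108; keep min(2, 3) = 2 s.f.
Rounded to 2 significant figures: 62 m².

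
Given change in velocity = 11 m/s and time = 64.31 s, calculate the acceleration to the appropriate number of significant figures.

acceleration = 11 m/s ÷ 64.31 s = 0.171046493547… m/s².
11 has 2 significant figures; 64.31 has 4.
Division/multiplication keeps the fewest: 2 significant figures.
Rounded: 0.17 m/s².

0.17 m/s²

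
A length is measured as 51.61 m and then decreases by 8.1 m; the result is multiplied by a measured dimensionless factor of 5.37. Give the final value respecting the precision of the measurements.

2.34 × 10^2 m

51.61 m − 8.1 m = 43.51 m; the difference is limited to 1 decimal place (3 s.f.).
Carrying full precision, 43.51 × 5.37 = 233.6487 m; 5.37 has 3 s.f., so the result keeps min(3, 3) = 3 s.f.
Rounded to 3 significant figures: 2.34 × 10^2 m.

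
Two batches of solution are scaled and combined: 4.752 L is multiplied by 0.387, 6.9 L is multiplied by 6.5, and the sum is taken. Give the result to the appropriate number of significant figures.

4.752 × 0.387 = 1.839024 → 1.84 L (3 s.f., last digit at the 10^-2 place).
6.9 × 6.5 = 44.85 → 45 L (2 s.f., last digit at the 10^0 place).
Sum: 46.689024 L; keep the coarser place, 10^0.
Result: 47 L.

47 L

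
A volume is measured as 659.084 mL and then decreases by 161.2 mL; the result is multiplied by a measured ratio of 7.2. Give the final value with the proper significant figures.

3.6 × 10^3 mL

659.084 mL − 161.2 mL = 497.884 mL; the difference is limited to 1 decimal place (4 s.f.).
Carrying full precision, 497.884 × 7.2 = 3584.7648 mL; 7.2 has 2 s.f., so the result keeps min(4, 2) = 2 s.f.
Rounded to 2 significant figures: 3.6 × 10^3 mL.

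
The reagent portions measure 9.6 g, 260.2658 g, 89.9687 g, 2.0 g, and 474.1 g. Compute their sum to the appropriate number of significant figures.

9.6 g + 260.2658 g + 89.9687 g + 2.0 g + 474.1 g = 835.9345 g.
Addition/subtraction keeps the fewest decimal places: 9.6 → 1 decimal place, 260.2658 → 4 decimal places, 89.9687 → 4 decimal places, 2.0 → 1 decimal place, 474.1 → 1 decimal place; limit is 1.
Rounded to 1 decimal place: 835.9 g.

835.9 g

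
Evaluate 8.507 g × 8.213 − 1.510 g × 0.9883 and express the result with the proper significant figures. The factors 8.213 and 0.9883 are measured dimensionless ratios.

68.38 g

8.507 × 8.213 = 69.867991 → 69.87 g (4 s.f., last digit at the 10^-2 place).
1.510 × 0.9883 = 1.492333 → 1.492 g (4 s.f., last digit at the 10^-3 place).
Difference: 68.375658 g; keep the coarser place, 10^-2.
Result: 68.38 g.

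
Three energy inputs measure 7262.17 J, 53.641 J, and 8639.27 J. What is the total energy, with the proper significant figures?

7262.17 J + 53.641 J + 8639.27 J = 15955.081 J.
Addition/subtraction keeps the fewest decimal places: 7262.17 → 2 decimal places, 53.641 → 3 decimal places, 8639.27 → 2 decimal places; limit is 2.
Rounded to 2 decimal places: 15955.08 J.

15955.08 J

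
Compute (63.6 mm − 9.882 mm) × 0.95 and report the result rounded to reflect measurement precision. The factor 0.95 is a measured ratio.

63.6 mm − 9.882 mm = 53.718 mm; the difference is limited to 1 decimal place (3 s.f.).
Carrying full precision, 53.718 × 0.95 = 51.0321 mm; 0.95 has 2 s.f., so the result keeps min(3, 2) = 2 s.f.
Rounded to 2 significant figures: 51 mm.

51 mm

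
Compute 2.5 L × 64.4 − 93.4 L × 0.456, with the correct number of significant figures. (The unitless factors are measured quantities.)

1.2 × 10² L

2.5 × 64.4 = 161 → 1.6 × 10² L (2 s.f., last digit at the 10^1 place).
93.4 × 0.456 = 42.5904 → 42.6 L (3 s.f., last digit at the 10^-1 place).
Difference: 118.4096 L; keep the coarser place, 10^1.
Result: 1.2 × 10² L.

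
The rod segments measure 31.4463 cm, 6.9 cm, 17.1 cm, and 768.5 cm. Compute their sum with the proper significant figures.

31.4463 cm + 6.9 cm + 17.1 cm + 768.5 cm = 823.9463 cm.
Addition/subtraction keeps the fewest decimal places: 31.4463 → 4 decimal places, 6.9 → 1 decimal place, 17.1 → 1 decimal place, 768.5 → 1 decimal place; limit is 1.
Rounded to 1 decimal place: 823.9 cm.

823.9 cm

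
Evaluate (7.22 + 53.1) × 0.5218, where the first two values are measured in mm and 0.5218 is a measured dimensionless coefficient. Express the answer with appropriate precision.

31.5 mm

7.22 mm + 53.1 mm = 60.32 mm; the sum is limited to 1 decimal place (3 s.f.).
Carrying full precision, 60.32 × 0.5218 = 31.474976 mm; 0.5218 has 4 s.f., so the result keeps min(3, 4) = 3 s.f.
Rounded to 3 significant figures: 31.5 mm.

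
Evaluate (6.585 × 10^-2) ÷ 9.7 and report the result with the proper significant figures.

(6.585 × 10^-2) ÷ 9.7 = 0.00678865979381…
Multiplication/division keeps the fewest significant figures: 6.585 × 10^-2 → 4 s.f., 9.7 → 2 s.f.; limit is 2.
Rounded to 2 significant figures: 0.0068.

0.0068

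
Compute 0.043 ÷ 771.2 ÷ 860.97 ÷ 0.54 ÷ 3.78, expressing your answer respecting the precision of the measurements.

3.2 × 10^-8

0.043 ÷ 771.2 ÷ 860.97 ÷ 0.54 ÷ 3.78 = 3.17269158017 × 10^-8…
Multiplication/division keeps the fewest significant figures: 0.043 → 2 s.f., 771.2 → 4 s.f., 860.97 → 5 s.f., 0.54 → 2 s.f., 3.78 → 3 s.f.; limit is 2.
Rounded to 2 significant figures: 3.2 × 10^-8.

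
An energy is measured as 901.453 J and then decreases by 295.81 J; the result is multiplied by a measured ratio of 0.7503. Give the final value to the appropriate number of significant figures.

901.453 J − 295.81 J = 605.643 J; the difference is limited to 2 decimal places (5 s.f.).
Carrying full precision, 605.643 × 0.7503 = 454.4139429 J; 0.7503 has 4 s.f., so the result keeps min(5, 4) = 4 s.f.
Rounded to 4 significant figures: 454.4 J.

454.4 J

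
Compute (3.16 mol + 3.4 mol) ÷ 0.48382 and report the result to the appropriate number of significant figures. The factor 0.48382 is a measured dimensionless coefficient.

14 mol

3.16 mol + 3.4 mol = 6.56 mol; the sum is limited to 1 decimal place (2 s.f.).
Carrying full precision, 6.56 ÷ 0.48382 = 13.5587615229… mol; 0.48382 has 5 s.f., so the result keeps min(2, 5) = 2 s.f.
Rounded to 2 significant figures: 14 mol.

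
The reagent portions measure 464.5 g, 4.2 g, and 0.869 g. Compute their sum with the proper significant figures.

464.5 g + 4.2 g + 0.869 g = 469.569 g.
Addition/subtraction keeps the fewest decimal places: 464.5 → 1 decimal place, 4.2 → 1 decimal place, 0.869 → 3 decimal places; limit is 1.
Rounded to 1 decimal place: 4.696 × 10^2 g.

4.696 × 10^2 g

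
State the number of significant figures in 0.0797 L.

3

0.0797: leading zeros are not significant.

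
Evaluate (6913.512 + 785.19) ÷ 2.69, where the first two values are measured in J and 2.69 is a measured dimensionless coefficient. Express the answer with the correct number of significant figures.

2.86 × 10^3 J

6913.512 J + 785.19 J = 7698.702 J; the sum is limited to 2 decimal places (6 s.f.).
Carrying full precision, 7698.702 ÷ 2.69 = 2861.97100372… J; 2.69 has 3 s.f., so the result keeps min(6, 3) = 3 s.f.
Rounded to 3 significant figures: 2.86 × 10^3 J.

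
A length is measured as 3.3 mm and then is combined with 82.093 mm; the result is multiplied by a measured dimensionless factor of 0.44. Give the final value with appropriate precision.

3.3 mm + 82.093 mm = 85.393 mm; the sum is limited to 1 decimal place (3 s.f.).
Carrying full precision, 85.393 × 0.44 = 37.57292 mm; 0.44 has 2 s.f., so the result keeps min(3, 2) = 2 s.f.
Rounded to 2 significant figures: 38 mm.

38 mm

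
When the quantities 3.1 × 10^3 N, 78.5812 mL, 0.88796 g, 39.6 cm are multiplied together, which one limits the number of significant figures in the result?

3.1 × 10^3 N

3.1 × 10^3 N → 2 s.f.; 78.5812 mL → 6 s.f.; 0.88796 g → 5 s.f.; 39.6 cm → 3 s.f.
The fewest is 2 significant figures, from 3.1 × 10^3 N.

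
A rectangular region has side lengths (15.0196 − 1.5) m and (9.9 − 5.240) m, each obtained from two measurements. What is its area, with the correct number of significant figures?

15.0196 − 1.5 = 13.5196, limited to 1 d.p. → 3 s.f.; 9.9 − 5.240 = 4.660, limited to 1 d.p. → 2 s.f.
Carrying full precision, 13.5196 × 4.660 = 63.001336; keep min(3, 2) = 2 s.f.
Rounded to 2 significant figures: 63 m².

63 m²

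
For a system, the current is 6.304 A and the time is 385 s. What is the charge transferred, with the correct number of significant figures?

2.43 × 10^3 C

charge transferred = 6.304 A × 385 s = 2427.04 C.
6.304 has 4 significant figures; 385 has 3.
Division/multiplication keeps the fewest: 3 significant figures.
Rounded: 2.43 × 10^3 C.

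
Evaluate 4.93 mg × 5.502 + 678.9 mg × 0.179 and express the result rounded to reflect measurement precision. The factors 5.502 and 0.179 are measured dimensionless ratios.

4.93 × 5.502 = 27.12486 → 27.1 mg (3 s.f., last digit at the 10^-1 place).
678.9 × 0.179 = 121.5231 → 122 mg (3 s.f., last digit at the 10^0 place).
Sum: 148.64796 mg; keep the coarser place, 10^0.
Result: 149 mg.

149 mg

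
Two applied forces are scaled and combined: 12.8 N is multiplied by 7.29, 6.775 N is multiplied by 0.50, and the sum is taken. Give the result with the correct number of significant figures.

12.8 × 7.29 = 93.312 → 93.3 N (3 s.f., last digit at the 10^-1 place).
6.775 × 0.50 = 3.3875 → 3.4 N (2 s.f., last digit at the 10^-1 place).
Sum: 96.6995 N; keep the coarser place, 10^-1.
Result: 96.7 N.

96.7 N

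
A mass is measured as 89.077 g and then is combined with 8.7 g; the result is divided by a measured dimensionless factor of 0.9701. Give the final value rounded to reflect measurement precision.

101 g

89.077 g + 8.7 g = 97.777 g; the sum is limited to 1 decimal place (3 s.f.).
Carrying full precision, 97.777 ÷ 0.9701 = 100.79064014… g; 0.9701 has 4 s.f., so the result keeps min(3, 4) = 3 s.f.
Rounded to 3 significant figures: 101 g.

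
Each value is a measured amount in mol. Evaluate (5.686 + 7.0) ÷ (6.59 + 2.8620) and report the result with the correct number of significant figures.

1.34

5.686 + 7.0 = 12.686, limited to 1 d.p. → 3 s.f.; 6.59 + 2.8620 = 9.4520, limited to 2 d.p. → 3 s.f.
Carrying full precision, 12.686 ÷ 9.4520 = 1.34214980956…; keep min(3, 3) = 3 s.f.
Rounded to 3 significant figures: 1.34.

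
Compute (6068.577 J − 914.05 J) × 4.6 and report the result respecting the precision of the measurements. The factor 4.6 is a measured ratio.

6068.577 J − 914.05 J = 5154.527 J; the difference is limited to 2 decimal places (6 s.f.).
Carrying full precision, 5154.527 × 4.6 = 23710.8242 J; 4.6 has 2 s.f., so the result keeps min(6, 2) = 2 s.f.
Rounded to 2 significant figures: 2.4 × 10^4 J.

2.4 × 10^4 J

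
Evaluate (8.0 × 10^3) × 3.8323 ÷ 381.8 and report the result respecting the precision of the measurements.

(8.0 × 10^3) × 3.8323 ÷ 381.8 = 80.2996333159…
Multiplication/division keeps the fewest significant figures: 8.0 × 10^3 → 2 s.f., 3.8323 → 5 s.f., 381.8 → 4 s.f.; limit is 2.
Rounded to 2 significant figures: 80.

80.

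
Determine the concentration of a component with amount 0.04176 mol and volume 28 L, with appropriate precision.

concentration = 0.04176 mol ÷ 28 L = 0.00149142857143… mol/L.
0.04176 has 4 significant figures; 28 has 2.
Division/multiplication keeps the fewest: 2 significant figures.
Rounded: 0.0015 mol/L.

0.0015 mol/L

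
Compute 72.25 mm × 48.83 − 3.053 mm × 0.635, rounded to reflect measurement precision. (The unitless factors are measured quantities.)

72.25 × 48.83 = 3527.9675 → 3528 mm (4 s.f., last digit at the 10^0 place).
3.053 × 0.635 = 1.938655 → 1.94 mm (3 s.f., last digit at the 10^-2 place).
Difference: 3526.028845 mm; keep the coarser place, 10^0.
Result: 3526 mm.

3526 mm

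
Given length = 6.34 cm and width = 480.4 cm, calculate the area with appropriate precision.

3.05 × 10³ cm²

area = 6.34 cm × 480.4 cm = 3045.736 cm².
6.34 has 3 significant figures; 480.4 has 4.
Division/multiplication keeps the fewest: 3 significant figures.
Rounded: 3.05 × 10³ cm².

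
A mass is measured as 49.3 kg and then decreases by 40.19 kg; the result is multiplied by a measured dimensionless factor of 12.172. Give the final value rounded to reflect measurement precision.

1.1 × 10² kg

49.3 kg − 40.19 kg = 9.11 kg; the difference is limited to 1 decimal place (2 s.f.).
Carrying full precision, 9.11 × 12.172 = 110.88692 kg; 12.172 has 5 s.f., so the result keeps min(2, 5) = 2 s.f.
Rounded to 2 significant figures: 1.1 × 10² kg.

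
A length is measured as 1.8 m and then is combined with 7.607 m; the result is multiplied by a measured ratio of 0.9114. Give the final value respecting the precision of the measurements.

1.8 m + 7.607 m = 9.407 m; the sum is limited to 1 decimal place (2 s.f.).
Carrying full precision, 9.407 × 0.9114 = 8.5735398 m; 0.9114 has 4 s.f., so the result keeps min(2, 4) = 2 s.f.
Rounded to 2 significant figures: 8.6 m.

8.6 m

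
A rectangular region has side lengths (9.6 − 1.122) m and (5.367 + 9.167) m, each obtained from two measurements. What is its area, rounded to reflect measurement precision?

9.6 − 1.122 = 8.478, limited to 1 d.p. → 2 s.f.; 5.367 + 9.167 = 14.534, limited to 3 d.p. → 5 s.f.
Carrying full precision, 8.478 × 14.534 = 123.219252; keep min(2, 5) = 2 s.f.
Rounded to 2 significant figures: 1.2 × 10^2 m².

1.2 × 10^2 m²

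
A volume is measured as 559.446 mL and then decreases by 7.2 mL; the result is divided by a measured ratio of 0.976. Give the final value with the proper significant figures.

559.446 mL − 7.2 mL = 552.246 mL; the difference is limited to 1 decimal place (4 s.f.).
Carrying full precision, 552.246 ÷ 0.976 = 565.825819672… mL; 0.976 has 3 s.f., so the result keeps min(4, 3) = 3 s.f.
Rounded to 3 significant figures: 5.66 × 10² mL.

5.66 × 10² mL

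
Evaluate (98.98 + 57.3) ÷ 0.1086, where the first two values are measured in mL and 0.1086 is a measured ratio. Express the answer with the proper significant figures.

98.98 mL + 57.3 mL = 156.28 mL; the sum is limited to 1 decimal place (4 s.f.).
Carrying full precision, 156.28 ÷ 0.1086 = 1439.04235727… mL; 0.1086 has 4 s.f., so the result keeps min(4, 4) = 4 s.f.
Rounded to 4 significant figures: 1.439 × 10³ mL.

1.439 × 10³ mL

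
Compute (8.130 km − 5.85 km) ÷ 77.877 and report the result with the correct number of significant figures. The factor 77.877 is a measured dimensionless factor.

8.130 km − 5.85 km = 2.280 km; the difference is limited to 2 decimal places (3 s.f.).
Carrying full precision, 2.280 ÷ 77.877 = 0.0292769367079… km; 77.877 has 5 s.f., so the result keeps min(3, 5) = 3 s.f.
Rounded to 3 significant figures: 0.0293 km.

0.0293 km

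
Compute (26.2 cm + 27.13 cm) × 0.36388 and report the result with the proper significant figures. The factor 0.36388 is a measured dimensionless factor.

19.4 cm

26.2 cm + 27.13 cm = 53.33 cm; the sum is limited to 1 decimal place (3 s.f.).
Carrying full precision, 53.33 × 0.36388 = 19.4057204 cm; 0.36388 has 5 s.f., so the result keeps min(3, 5) = 3 s.f.
Rounded to 3 significant figures: 19.4 cm.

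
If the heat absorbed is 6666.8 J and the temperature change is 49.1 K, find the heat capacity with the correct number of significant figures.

heat capacity = 6666.8 J ÷ 49.1 K = 135.780040733… J/K.
6666.8 has 5 significant figures; 49.1 has 3.
Division/multiplication keeps the fewest: 3 significant figures.
Rounded: 136 J/K.

136 J/K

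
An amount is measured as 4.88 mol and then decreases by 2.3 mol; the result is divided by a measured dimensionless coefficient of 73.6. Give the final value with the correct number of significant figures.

4.88 mol − 2.3 mol = 2.58 mol; the difference is limited to 1 decimal place (2 s.f.).
Carrying full precision, 2.58 ÷ 73.6 = 0.0350543478261… mol; 73.6 has 3 s.f., so the result keeps min(2, 3) = 2 s.f.
Rounded to 2 significant figures: 3.5 × 10⁻² mol.

3.5 × 10⁻² mol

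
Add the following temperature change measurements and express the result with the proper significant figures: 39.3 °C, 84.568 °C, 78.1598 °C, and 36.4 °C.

39.3 °C + 84.568 °C + 78.1598 °C + 36.4 °C = 238.4278 °C.
Addition/subtraction keeps the fewest decimal places: 39.3 → 1 decimal place, 84.568 → 3 decimal places, 78.1598 → 4 decimal places, 36.4 → 1 decimal place; limit is 1.
Rounded to 1 decimal place: 238.4 °C.

238.4 °C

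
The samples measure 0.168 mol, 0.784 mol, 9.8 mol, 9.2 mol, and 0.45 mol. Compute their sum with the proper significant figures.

0.168 mol + 0.784 mol + 9.8 mol + 9.2 mol + 0.45 mol = 20.402 mol.
Addition/subtraction keeps the fewest decimal places: 0.168 → 3 decimal places, 0.784 → 3 decimal places, 9.8 → 1 decimal place, 9.2 → 1 decimal place, 0.45 → 2 decimal places; limit is 1.
Rounded to 1 decimal place: 20.4 mol.

20.4 mol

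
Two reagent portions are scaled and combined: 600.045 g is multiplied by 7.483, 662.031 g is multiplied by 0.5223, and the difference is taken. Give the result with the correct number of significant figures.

4144 g

600.045 × 7.483 = 4490.136735 → 4.490 × 10^3 g (4 s.f., last digit at the 10^0 place).
662.031 × 0.5223 = 345.7787913 → 345.8 g (4 s.f., last digit at the 10^-1 place).
Difference: 4144.3579437 g; keep the coarser place, 10^0.
Result: 4144 g.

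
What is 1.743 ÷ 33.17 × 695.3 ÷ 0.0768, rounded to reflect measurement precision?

476

1.743 ÷ 33.17 × 695.3 ÷ 0.0768 = 475.732613242…
Multiplication/division keeps the fewest significant figures: 1.743 → 4 s.f., 33.17 → 4 s.f., 695.3 → 4 s.f., 0.0768 → 3 s.f.; limit is 3.
Rounded to 3 significant figures: 476.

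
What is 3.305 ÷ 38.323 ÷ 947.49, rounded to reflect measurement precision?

3.305 ÷ 38.323 ÷ 947.49 = 0.0000910201044664…
Multiplication/division keeps the fewest significant figures: 3.305 → 4 s.f., 38.323 → 5 s.f., 947.49 → 5 s.f.; limit is 4.
Rounded to 4 significant figures: 9.102 × 10^-5.

9.102 × 10^-5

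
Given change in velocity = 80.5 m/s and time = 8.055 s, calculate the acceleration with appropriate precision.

9.99 m/s²

acceleration = 80.5 m/s ÷ 8.055 s = 9.99379267536… m/s².
80.5 has 3 significant figures; 8.055 has 4.
Division/multiplication keeps the fewest: 3 significant figures.
Rounded: 9.99 m/s².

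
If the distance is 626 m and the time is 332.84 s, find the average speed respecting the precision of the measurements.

1.88 m/s

average speed = 626 m ÷ 332.84 s = 1.88078355967… m/s.
626 has 3 significant figures; 332.84 has 5.
Division/multiplication keeps the fewest: 3 significant figures.
Rounded: 1.88 m/s.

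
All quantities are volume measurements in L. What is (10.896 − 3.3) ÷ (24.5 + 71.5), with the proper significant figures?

0.079

10.896 − 3.3 = 7.596, limited to 1 d.p. → 2 s.f.; 24.5 + 71.5 = 96.0, limited to 1 d.p. → 3 s.f.
Carrying full precision, 7.596 ÷ 96.0 = 0.079125; keep min(2, 3) = 2 s.f.
Rounded to 2 significant figures: 0.079.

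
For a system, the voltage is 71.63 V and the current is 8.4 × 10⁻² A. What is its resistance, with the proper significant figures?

8.5 × 10² Ω

resistance = 71.63 V ÷ 8.4 × 10⁻² A = 852.738095238… Ω.
71.63 has 4 significant figures; 8.4 × 10⁻² has 2.
Division/multiplication keeps the fewest: 2 significant figures.
Rounded: 8.5 × 10² Ω.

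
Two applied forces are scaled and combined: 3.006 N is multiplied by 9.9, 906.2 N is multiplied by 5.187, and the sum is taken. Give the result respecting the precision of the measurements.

3.006 × 9.9 = 29.7594 → 3.0 × 10¹ N (2 s.f., last digit at the 10^0 place).
906.2 × 5.187 = 4700.4594 → 4.700 × 10³ N (4 s.f., last digit at the 10^0 place).
Sum: 4730.2188 N; keep the coarser place, 10^0.
Result: 4.730 × 10³ N.

4.730 × 10³ N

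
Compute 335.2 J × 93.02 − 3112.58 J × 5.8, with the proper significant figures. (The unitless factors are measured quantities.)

335.2 × 93.02 = 31180.304 → 3.118 × 10^4 J (4 s.f., last digit at the 10^1 place).
3112.58 × 5.8 = 18052.964 → 1.8 × 10^4 J (2 s.f., last digit at the 10^3 place).
Difference: 13127.34 J; keep the coarser place, 10^3.
Result: 1.3 × 10^4 J.

1.3 × 10^4 J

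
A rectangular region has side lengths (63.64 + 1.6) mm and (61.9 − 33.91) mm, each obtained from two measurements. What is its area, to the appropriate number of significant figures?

1.83 × 10^3 mm²

63.64 + 1.6 = 65.24, limited to 1 d.p. → 3 s.f.; 61.9 − 33.91 = 27.99, limited to 1 d.p. → 3 s.f.
Carrying full precision, 65.24 × 27.99 = 1826.0676; keep min(3, 3) = 3 s.f.
Rounded to 3 significant figures: 1.83 × 10^3 mm².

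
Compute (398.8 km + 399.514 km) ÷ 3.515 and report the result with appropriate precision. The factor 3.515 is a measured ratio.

398.8 km + 399.514 km = 798.314 km; the sum is limited to 1 decimal place (4 s.f.).
Carrying full precision, 798.314 ÷ 3.515 = 227.116358464… km; 3.515 has 4 s.f., so the result keeps min(4, 4) = 4 s.f.
Rounded to 4 significant figures: 227.1 km.

227.1 km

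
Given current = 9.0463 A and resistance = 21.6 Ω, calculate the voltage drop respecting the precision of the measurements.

voltage drop = 9.0463 A × 21.6 Ω = 195.40008 V.
9.0463 has 5 significant figures; 21.6 has 3.
Division/multiplication keeps the fewest: 3 significant figures.
Rounded: 195 V.

195 V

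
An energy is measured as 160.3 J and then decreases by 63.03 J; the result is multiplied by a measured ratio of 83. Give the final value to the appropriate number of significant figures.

8.1 × 10³ J

160.3 J − 63.03 J = 97.27 J; the difference is limited to 1 decimal place (3 s.f.).
Carrying full precision, 97.27 × 83 = 8073.41 J; 83 has 2 s.f., so the result keeps min(3, 2) = 2 s.f.
Rounded to 2 significant figures: 8.1 × 10³ J.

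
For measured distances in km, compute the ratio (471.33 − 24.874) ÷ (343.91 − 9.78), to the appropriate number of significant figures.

471.33 − 24.874 = 446.456, limited to 2 d.p. → 5 s.f.; 343.91 − 9.78 = 334.13, limited to 2 d.p. → 5 s.f.
Carrying full precision, 446.456 ÷ 334.13 = 1.33617454284…; keep min(5, 5) = 5 s.f.
Rounded to 5 significant figures: 1.3362.

1.3362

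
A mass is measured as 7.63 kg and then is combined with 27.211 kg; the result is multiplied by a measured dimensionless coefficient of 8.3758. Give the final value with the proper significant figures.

7.63 kg + 27.211 kg = 34.841 kg; the sum is limited to 2 decimal places (4 s.f.).
Carrying full precision, 34.841 × 8.3758 = 291.8212478 kg; 8.3758 has 5 s.f., so the result keeps min(4, 5) = 4 s.f.
Rounded to 4 significant figures: 2.918 × 10² kg.

2.918 × 10² kg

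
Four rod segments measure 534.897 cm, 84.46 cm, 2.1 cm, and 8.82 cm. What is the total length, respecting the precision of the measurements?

630.3 cm

534.897 cm + 84.46 cm + 2.1 cm + 8.82 cm = 630.277 cm.
Addition/subtraction keeps the fewest decimal places: 534.897 → 3 decimal places, 84.46 → 2 decimal places, 2.1 → 1 decimal place, 8.82 → 2 decimal places; limit is 1.
Rounded to 1 decimal place: 630.3 cm.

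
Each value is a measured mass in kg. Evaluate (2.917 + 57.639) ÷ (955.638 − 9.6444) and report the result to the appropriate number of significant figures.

0.064013

2.917 + 57.639 = 60.556, limited to 3 d.p. → 5 s.f.; 955.638 − 9.6444 = 945.9936, limited to 3 d.p. → 6 s.f.
Carrying full precision, 60.556 ÷ 945.9936 = 0.0640131180591…; keep min(5, 6) = 5 s.f.
Rounded to 5 significant figures: 0.064013.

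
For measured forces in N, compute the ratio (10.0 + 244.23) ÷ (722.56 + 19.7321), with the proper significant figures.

0.3425

10.0 + 244.23 = 254.23, limited to 1 d.p. → 4 s.f.; 722.56 + 19.7321 = 742.2921, limited to 2 d.p. → 5 s.f.
Carrying full precision, 254.23 ÷ 742.2921 = 0.342493204495…; keep min(4, 5) = 4 s.f.
Rounded to 4 significant figures: 0.3425.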